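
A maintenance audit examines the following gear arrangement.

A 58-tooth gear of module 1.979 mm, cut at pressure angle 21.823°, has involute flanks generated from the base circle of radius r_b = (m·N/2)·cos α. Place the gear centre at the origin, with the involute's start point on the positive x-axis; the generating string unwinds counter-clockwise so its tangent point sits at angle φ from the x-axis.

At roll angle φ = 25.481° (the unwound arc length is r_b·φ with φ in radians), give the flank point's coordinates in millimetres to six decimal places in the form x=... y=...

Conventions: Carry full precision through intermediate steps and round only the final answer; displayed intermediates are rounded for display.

x=58.289245 y=1.531424

recognized (one wheel, involute flank): single-mesh tooth geometry, m = 1.979, N = 58
pitch radius r_p = m·N/2 = 1.979·58/2 = 57.391000
base radius r_b = r_p·cos α = 57.391000·cos 21.823° = 53.278170
roll angle φ = 25.481° = 0.44472735 rad
x = r_b·(cos φ + φ·sin φ) = 58.289245
y = r_b·(sin φ − φ·cos φ) = 1.531424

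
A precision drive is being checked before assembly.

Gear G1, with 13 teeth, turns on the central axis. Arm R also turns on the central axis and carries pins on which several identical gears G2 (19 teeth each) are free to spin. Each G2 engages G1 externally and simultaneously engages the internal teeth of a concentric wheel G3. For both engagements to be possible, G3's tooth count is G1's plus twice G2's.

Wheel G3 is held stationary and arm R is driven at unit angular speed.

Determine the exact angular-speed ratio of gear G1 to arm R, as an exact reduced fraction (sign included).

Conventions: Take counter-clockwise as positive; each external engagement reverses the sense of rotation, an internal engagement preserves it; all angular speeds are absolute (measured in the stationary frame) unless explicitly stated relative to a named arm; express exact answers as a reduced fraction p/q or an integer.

topology: planetary set — G1 13T / G2 19T / G3 51T, arm = carrier (Willis)
ring teeth: 13 + 2·19 = 51
13(ω_sun−ω_arm) = −51(ω_ring−ω_arm),  ω_ring = 0, ω_arm = 1
ω_sun = 1 − (51/13)(0−1) = 64/13
ω_out/ω_in = 64/13

64/13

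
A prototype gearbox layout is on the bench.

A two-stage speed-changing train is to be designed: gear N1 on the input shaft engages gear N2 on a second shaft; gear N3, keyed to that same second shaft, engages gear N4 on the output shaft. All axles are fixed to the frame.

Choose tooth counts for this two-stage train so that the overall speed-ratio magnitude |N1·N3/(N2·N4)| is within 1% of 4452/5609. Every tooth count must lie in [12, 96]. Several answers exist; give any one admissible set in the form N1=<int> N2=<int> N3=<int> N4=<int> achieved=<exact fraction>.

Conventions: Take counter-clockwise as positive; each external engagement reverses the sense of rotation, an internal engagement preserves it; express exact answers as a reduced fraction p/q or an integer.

N1=53 N2=71 N3=84 N4=79 achieved=4452/5609

class = fixed-axis compound train [2-stage, 4452/5609 wanted]
target = 4452/5609 in lowest terms: an exact hit needs N1·N3 = k·4452 and N2·N4 = k·5609 for one integer k, every count in [12, 96]; additionally prefer no 1:1 stage (N1 ≠ N2, N3 ≠ N4)
k = 1: N1·N3 = 4452 = 53·84, N2·N4 = 5609 = 71·79
achieved = 53·84/(71·79) = 4452/5609; |achieved − target| = 0 ≤ 1113/140225 ✓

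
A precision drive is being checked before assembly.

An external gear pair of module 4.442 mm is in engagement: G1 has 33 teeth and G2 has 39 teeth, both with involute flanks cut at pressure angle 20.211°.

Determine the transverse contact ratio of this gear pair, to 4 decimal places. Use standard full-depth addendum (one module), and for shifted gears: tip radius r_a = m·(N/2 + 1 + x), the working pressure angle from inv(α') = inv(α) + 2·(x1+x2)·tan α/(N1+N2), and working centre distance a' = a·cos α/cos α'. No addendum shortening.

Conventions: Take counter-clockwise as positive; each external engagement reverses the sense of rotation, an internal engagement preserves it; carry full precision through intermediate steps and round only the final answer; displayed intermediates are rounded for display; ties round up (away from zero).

1.6816

single-mesh involute tooth geometry (33T engaging 39T at module 4.442)
base radii: r_b1 = 68.780109, r_b2 = 81.285583
tip radii: r_a1 = 77.735000, r_a2 = 91.061000
no profile shift: α' = α, a' = a
action lengths: √(r_a1²−r_b1²) = 36.221911, √(r_a2²−r_b2²) = 41.045824
base pitch p_b = π·m·cos α = 13.095702
CR = (36.221911 + 41.045824 − 159.912000·sin 20.21100°)/13.095702 = 1.681590
contact ratio ≈ 1.6816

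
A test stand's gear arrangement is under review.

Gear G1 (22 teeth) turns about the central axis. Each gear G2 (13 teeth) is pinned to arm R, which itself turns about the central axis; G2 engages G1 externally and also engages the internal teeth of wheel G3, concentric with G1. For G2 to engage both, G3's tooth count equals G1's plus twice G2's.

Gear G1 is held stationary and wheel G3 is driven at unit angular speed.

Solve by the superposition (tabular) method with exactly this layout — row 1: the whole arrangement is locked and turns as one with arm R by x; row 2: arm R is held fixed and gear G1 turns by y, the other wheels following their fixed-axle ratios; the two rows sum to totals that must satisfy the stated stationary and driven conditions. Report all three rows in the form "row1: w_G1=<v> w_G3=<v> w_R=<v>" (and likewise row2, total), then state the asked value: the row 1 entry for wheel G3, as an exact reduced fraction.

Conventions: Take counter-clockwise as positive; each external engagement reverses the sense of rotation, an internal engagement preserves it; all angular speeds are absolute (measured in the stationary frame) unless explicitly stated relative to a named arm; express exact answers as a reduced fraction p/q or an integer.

planetary set (22T centre, 13T on arm, 48T internal) — Willis relation
superposition row 1 [locked train]: every member turns x
superposition row 2 [arm held]: sun y, ring −(22/48)·y, arm 0
boundary: total ω_sun = x + y = 0 and total ω_ring = x − (22/48)·y = 1  ⇒  y = -24/35, x = 24/35
row 2 ring = −(22/48)·(-24/35) = 11/35
totals (row 1 + row 2): sun 24/35 + (-24/35) = 0, ring 24/35 + 11/35 = 1, arm 24/35 + 0 = 24/35
asked cell (row1, ring) = 24/35

row1: w_G1=24/35 w_G3=24/35 w_R=24/35
row2: w_G1=-24/35 w_G3=11/35 w_R=0
total: w_G1=0 w_G3=1 w_R=24/35
asked value: 24/35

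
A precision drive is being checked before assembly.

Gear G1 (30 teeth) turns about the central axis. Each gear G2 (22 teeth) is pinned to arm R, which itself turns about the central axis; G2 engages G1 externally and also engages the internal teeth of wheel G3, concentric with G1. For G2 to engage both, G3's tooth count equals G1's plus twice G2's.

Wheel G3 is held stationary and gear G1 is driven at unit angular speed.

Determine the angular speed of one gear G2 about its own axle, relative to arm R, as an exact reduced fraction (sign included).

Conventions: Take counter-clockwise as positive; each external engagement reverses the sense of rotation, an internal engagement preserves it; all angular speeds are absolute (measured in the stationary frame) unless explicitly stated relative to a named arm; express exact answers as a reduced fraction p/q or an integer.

recognized (axles ride arm R): planetary set, 30/22/74 teeth
ring teeth: 30 + 2·22 = 74
30(ω_sun−ω_arm) = −74(ω_ring−ω_arm),  ω_ring = 0, ω_sun = 1
30(1−ω_arm) = −74(0−ω_arm)  ⇒  104·ω_arm = 30  ⇒  ω_arm = 15/52
sun–planet mesh: 30·(1−15/52) = −22·(ω_p−ω_arm)  ⇒  ω_p−ω_arm = -555/572
exact speed ratio = -555/572

-555/572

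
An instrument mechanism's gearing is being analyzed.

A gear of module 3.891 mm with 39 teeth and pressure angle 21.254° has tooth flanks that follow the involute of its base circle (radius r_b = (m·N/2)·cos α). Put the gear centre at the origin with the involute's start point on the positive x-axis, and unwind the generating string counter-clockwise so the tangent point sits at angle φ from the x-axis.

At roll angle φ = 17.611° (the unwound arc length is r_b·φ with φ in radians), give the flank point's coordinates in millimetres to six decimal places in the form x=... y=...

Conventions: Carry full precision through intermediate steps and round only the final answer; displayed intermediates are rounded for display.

single-mesh involute tooth geometry (39T wheel at module 3.891)
pitch radius r_p = m·N/2 = 3.891·39/2 = 75.874500
base radius r_b = r_p·cos α = 75.874500·cos 21.254° = 70.713711
roll angle φ = 17.611° = 0.30736993 rad
x = r_b·(cos φ + φ·sin φ) = 73.975611
y = r_b·(sin φ − φ·cos φ) = 0.678044

x=73.975611 y=0.678044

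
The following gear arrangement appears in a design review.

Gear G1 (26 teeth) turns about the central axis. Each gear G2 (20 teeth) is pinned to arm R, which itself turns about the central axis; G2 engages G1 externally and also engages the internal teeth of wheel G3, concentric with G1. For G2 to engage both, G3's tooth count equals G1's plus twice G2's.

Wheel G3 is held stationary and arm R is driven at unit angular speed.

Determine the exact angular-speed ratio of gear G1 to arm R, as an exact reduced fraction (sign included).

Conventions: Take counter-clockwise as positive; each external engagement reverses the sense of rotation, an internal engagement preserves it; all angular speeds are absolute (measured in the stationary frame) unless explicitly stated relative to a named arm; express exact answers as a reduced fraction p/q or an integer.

topology: planetary set — G1 26T / G2 20T / G3 66T, arm = carrier (Willis)
ring teeth: 26 + 2·20 = 66
26(ω_sun−ω_arm) = −66(ω_ring−ω_arm),  ω_ring = 0, ω_arm = 1
ω_sun = 1 − (66/26)(0−1) = 46/13
ω_out/ω_in = 46/13

46/13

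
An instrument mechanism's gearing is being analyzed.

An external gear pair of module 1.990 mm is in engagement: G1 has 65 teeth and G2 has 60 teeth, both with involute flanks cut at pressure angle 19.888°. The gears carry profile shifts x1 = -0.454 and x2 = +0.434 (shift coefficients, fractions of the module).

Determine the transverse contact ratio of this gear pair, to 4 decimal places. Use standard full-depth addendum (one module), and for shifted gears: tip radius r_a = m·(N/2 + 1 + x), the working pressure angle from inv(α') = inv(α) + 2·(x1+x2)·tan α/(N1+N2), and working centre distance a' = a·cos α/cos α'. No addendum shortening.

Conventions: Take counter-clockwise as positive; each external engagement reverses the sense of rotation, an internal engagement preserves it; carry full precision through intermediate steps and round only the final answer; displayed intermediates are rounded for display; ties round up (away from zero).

1.7715

topology: single-mesh involute geometry — m = 1.990, 65T/60T pair
base radii: r_b1 = 60.817744, r_b2 = 56.139456
tip radii: r_a1 = 65.761540, r_a2 = 62.553660
inv(α') = inv(19.888°) + 2·(-0.454+0.434)·tan α/(65+60) = 0.01453124  ⇒  α' = 19.83718°
a' = a·cos α / cos α' = 124.3750·cos 19.888°/cos 19.83718° = 124.335151
action lengths: √(r_a1²−r_b1²) = 25.015639, √(r_a2²−r_b2²) = 27.592062
base pitch p_b = π·m·cos α = 5.878910
CR = (25.015639 + 27.592062 − 124.335151·sin 19.83718°)/5.878910 = 1.771548
contact ratio ≈ 1.7715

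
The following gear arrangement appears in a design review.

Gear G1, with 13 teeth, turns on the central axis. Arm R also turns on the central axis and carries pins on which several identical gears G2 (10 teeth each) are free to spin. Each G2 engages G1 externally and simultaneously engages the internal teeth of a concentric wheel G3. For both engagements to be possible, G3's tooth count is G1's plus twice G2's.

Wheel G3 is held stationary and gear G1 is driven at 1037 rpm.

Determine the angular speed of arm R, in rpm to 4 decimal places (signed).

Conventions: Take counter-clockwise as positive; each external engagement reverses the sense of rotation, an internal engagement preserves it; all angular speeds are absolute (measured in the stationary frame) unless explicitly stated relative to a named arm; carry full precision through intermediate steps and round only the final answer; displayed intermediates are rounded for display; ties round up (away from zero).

topology: planetary set — G1 13T / G2 10T / G3 33T, arm = carrier (Willis)
normalise by the input: solve with ω_sun = 1, then scale by 1037 rpm
ring teeth: 13 + 2·10 = 33
13(ω_sun−ω_arm) = −33(ω_ring−ω_arm),  ω_ring = 0, ω_sun = 1
13(1−ω_arm) = −33(0−ω_arm)  ⇒  46·ω_arm = 13  ⇒  ω_arm = 13/46
scale: ω_arm = 13/46 × 1037 rpm = +293.0652 rpm

+293.0652 rpm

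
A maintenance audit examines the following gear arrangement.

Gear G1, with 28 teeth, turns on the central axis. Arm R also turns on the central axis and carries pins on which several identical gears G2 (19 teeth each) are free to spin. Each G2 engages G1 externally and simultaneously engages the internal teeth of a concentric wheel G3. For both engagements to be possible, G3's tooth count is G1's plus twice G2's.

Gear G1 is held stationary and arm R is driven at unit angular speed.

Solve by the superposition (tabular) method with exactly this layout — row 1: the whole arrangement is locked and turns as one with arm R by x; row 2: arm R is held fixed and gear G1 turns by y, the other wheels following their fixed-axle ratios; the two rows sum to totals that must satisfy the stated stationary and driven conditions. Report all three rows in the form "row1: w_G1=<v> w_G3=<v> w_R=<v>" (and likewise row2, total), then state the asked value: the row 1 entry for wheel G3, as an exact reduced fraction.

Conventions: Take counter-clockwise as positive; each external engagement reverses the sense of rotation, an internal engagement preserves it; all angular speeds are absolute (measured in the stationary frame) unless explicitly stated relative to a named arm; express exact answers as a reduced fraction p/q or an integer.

row1: w_G1=1 w_G3=1 w_R=1
row2: w_G1=-1 w_G3=14/33 w_R=0
total: w_G1=0 w_G3=47/33 w_R=1
asked value: 1

recognized (axles ride arm R): planetary set, 28/19/66 teeth
row 1: whole set turns with the arm by x
superposition row 2 [arm held]: sun y, ring −(28/66)·y, arm 0
boundary: total ω_sun = x + y = 0 and total ω_arm = x = 1  ⇒  y = -1, x = 1
row 2 ring = −(28/66)·(-1) = 14/33
totals (row 1 + row 2): sun 1 + (-1) = 0, ring 1 + 14/33 = 47/33, arm 1 + 0 = 1
asked cell (row1, ring) = 1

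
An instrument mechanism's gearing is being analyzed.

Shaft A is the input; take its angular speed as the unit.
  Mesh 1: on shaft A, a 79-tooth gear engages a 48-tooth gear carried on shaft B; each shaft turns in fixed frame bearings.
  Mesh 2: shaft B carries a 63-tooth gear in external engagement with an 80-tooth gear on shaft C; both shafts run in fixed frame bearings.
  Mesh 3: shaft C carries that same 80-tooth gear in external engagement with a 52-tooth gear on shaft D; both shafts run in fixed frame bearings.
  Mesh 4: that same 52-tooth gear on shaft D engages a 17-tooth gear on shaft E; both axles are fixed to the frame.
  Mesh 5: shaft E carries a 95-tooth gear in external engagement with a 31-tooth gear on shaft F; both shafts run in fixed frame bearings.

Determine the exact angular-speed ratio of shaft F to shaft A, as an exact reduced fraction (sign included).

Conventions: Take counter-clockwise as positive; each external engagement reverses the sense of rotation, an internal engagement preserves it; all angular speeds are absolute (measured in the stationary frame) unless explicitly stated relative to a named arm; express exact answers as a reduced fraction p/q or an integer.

-157605/8432

class = fixed-axis compound train [5 meshes; 5 ratios multiply, 5 sense flips]
mesh 1 [79T→48T]: running ratio 79/48, sense −
mesh 2 [63T→80T]: running ratio 1659/1280, sense +
mesh 3 [80T→52T]: running ratio 1659/832, sense −
mesh 4 [52T→17T]: running ratio 1659/272, sense +
mesh 5 [95T→31T]: running ratio 157605/8432, sense −
ω_out/ω_in = -157605/8432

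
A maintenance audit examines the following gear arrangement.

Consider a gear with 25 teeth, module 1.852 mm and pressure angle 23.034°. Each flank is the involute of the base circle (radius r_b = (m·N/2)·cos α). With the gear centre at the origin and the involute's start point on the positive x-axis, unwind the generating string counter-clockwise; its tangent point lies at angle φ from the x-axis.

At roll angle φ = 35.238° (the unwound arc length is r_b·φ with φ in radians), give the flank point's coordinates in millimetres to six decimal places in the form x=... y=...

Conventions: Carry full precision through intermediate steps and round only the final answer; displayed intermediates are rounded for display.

x=24.960404 y=1.590359

topology: single-mesh involute geometry — m = 1.852, N = 25
pitch radius r_p = m·N/2 = 1.852·25/2 = 23.150000
base radius r_b = r_p·cos α = 23.150000·cos 23.034° = 21.304316
roll angle φ = 35.238° = 0.61501912 rad
x = r_b·(cos φ + φ·sin φ) = 24.960404
y = r_b·(sin φ − φ·cos φ) = 1.590359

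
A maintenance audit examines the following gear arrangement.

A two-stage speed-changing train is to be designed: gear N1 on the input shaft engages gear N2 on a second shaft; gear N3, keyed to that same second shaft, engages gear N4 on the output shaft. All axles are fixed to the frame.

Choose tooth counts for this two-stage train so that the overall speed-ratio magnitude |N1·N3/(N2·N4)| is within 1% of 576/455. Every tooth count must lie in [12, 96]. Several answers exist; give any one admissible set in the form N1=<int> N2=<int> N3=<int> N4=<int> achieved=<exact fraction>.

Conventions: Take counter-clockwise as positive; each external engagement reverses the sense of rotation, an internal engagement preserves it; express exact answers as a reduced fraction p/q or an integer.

class = fixed-axis compound train [2-stage, 576/455 wanted]
target = 576/455 in lowest terms: an exact hit needs N1·N3 = k·576 and N2·N4 = k·455 for one integer k, every count in [12, 96]; additionally prefer no 1:1 stage (N1 ≠ N2, N3 ≠ N4)
k = 1: N1·N3 = 576 = 12·48, N2·N4 = 455 = 13·35
achieved = 12·48/(13·35) = 576/455; |achieved − target| = 0 ≤ 144/11375 ✓

N1=12 N2=13 N3=48 N4=35 achieved=576/455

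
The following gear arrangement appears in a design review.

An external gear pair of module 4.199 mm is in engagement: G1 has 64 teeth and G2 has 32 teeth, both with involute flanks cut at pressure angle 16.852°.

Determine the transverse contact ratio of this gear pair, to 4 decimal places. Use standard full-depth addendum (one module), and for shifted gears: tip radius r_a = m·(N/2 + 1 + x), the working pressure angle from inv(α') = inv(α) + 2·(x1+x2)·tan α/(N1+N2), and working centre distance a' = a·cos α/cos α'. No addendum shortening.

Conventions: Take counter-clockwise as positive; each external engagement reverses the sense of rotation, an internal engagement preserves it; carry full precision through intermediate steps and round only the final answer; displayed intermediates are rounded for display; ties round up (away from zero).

recognized (one external pair, fixed centres): single-mesh tooth geometry, m = 4.199, N1 = 64, N2 = 32
base radii: r_b1 = 128.597806, r_b2 = 64.298903
tip radii: r_a1 = 138.567000, r_a2 = 71.383000
no profile shift: α' = α, a' = a
action lengths: √(r_a1²−r_b1²) = 51.608310, √(r_a2²−r_b2²) = 31.002963
base pitch p_b = π·m·cos α = 12.625060
CR = (51.608310 + 31.002963 − 201.552000·sin 16.85200°)/12.625060 = 1.915337
contact ratio ≈ 1.9153

1.9153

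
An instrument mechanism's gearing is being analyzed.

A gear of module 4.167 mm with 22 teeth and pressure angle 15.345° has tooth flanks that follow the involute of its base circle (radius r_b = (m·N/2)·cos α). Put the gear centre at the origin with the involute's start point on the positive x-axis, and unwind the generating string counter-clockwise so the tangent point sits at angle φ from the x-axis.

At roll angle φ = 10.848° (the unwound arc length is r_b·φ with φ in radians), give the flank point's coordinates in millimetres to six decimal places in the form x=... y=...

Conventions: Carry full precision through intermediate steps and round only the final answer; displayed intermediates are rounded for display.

class = single-mesh tooth geometry [base-circle involute, m = 4.167, 22T]
pitch radius r_p = m·N/2 = 4.167·22/2 = 45.837000
base radius r_b = r_p·cos α = 45.837000·cos 15.345° = 44.202905
roll angle φ = 10.848° = 0.18933332 rad
x = r_b·(cos φ + φ·sin φ) = 44.988092
y = r_b·(sin φ − φ·cos φ) = 0.099644

x=44.988092 y=0.099644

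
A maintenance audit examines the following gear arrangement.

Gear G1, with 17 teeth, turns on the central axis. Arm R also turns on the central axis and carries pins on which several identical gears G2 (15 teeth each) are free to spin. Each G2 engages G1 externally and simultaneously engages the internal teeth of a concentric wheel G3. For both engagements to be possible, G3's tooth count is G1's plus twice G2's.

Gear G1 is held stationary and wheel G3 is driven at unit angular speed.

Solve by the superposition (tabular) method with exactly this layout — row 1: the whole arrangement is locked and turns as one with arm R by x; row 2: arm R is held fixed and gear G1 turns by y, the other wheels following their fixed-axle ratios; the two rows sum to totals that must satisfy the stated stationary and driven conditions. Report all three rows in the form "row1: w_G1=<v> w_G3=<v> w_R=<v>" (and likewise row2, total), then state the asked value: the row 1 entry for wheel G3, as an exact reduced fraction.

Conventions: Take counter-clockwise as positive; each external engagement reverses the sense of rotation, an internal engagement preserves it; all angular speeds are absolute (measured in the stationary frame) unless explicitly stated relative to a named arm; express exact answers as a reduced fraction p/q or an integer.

row1: w_G1=47/64 w_G3=47/64 w_R=47/64
row2: w_G1=-47/64 w_G3=17/64 w_R=0
total: w_G1=0 w_G3=1 w_R=47/64
asked value: 47/64

recognized (axles ride arm R): planetary set, 17/15/47 teeth
row 1: whole set turns with the arm by x
row 2: sun turns y, ring = −(17/47)·y, arm 0
boundary: total ω_sun = x + y = 0 and total ω_ring = x − (17/47)·y = 1  ⇒  y = -47/64, x = 47/64
row 2 ring = −(17/47)·(-47/64) = 17/64
totals (row 1 + row 2): sun 47/64 + (-47/64) = 0, ring 47/64 + 17/64 = 1, arm 47/64 + 0 = 47/64
asked cell (row1, ring) = 47/64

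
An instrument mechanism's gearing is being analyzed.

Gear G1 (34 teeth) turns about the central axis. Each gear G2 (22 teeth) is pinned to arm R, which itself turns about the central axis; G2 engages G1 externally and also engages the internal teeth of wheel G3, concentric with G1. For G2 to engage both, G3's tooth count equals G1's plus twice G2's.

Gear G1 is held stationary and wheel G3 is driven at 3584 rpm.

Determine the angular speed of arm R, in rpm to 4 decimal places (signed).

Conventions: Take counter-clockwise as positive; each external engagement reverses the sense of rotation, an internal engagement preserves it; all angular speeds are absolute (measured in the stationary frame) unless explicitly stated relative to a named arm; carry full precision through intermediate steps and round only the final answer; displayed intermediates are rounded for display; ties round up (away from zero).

planetary set (34T centre, 22T on arm, 78T internal) — Willis relation
normalise by the input: solve with ω_ring = 1, then scale by 3584 rpm
ring teeth: 34 + 2·22 = 78
34(ω_sun−ω_arm) = −78(ω_ring−ω_arm),  ω_sun = 0, ω_ring = 1
34(0−ω_arm) = −78(1−ω_arm)  ⇒  112·ω_arm = 78  ⇒  ω_arm = 39/56
scale: ω_arm = 39/56 × 3584 rpm = +2496.0000 rpm

+2496.0000 rpm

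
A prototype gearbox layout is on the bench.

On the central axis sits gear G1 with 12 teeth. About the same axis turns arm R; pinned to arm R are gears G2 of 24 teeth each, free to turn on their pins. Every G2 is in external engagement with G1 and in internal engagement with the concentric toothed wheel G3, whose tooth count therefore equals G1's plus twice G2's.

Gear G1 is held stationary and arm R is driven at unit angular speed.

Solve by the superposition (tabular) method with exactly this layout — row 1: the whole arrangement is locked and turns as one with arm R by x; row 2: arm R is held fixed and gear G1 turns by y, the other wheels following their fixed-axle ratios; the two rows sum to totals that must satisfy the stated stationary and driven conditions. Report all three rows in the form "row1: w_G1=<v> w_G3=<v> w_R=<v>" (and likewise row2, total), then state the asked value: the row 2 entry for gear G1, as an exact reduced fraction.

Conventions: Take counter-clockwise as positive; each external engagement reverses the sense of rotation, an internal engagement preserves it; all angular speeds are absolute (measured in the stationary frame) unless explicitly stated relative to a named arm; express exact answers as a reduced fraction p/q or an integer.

planetary set (12T centre, 24T on arm, 60T internal) — Willis relation
superposition row 1 [locked train]: every member turns x
row 2 (arm held, sun turns y): ω_ring = −(12/60)·y, ω_arm = 0
boundary: total ω_sun = x + y = 0 and total ω_arm = x = 1  ⇒  y = -1, x = 1
row 2 ring = −(12/60)·(-1) = 1/5
totals (row 1 + row 2): sun 1 + (-1) = 0, ring 1 + 1/5 = 6/5, arm 1 + 0 = 1
asked cell (row2, sun) = -1

row1: w_G1=1 w_G3=1 w_R=1
row2: w_G1=-1 w_G3=1/5 w_R=0
total: w_G1=0 w_G3=6/5 w_R=1
asked value: -1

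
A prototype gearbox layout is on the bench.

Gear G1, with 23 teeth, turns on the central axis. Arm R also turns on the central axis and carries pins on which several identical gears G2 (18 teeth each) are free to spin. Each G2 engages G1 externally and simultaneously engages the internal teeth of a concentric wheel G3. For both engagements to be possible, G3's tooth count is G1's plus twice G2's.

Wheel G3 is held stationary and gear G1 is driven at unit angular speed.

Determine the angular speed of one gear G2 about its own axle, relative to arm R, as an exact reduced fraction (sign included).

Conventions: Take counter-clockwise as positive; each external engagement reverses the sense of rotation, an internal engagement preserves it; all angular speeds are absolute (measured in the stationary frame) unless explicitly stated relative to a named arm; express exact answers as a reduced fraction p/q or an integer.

class = planetary set [G3 = 23+2·18 = 59; Willis about the carrier]
ring teeth: 23 + 2·18 = 59
23(ω_sun−ω_arm) = −59(ω_ring−ω_arm),  ω_ring = 0, ω_sun = 1
23(1−ω_arm) = −59(0−ω_arm)  ⇒  82·ω_arm = 23  ⇒  ω_arm = 23/82
sun–planet mesh: 23·(1−23/82) = −18·(ω_p−ω_arm)  ⇒  ω_p−ω_arm = -1357/1476
exact speed ratio = -1357/1476

-1357/1476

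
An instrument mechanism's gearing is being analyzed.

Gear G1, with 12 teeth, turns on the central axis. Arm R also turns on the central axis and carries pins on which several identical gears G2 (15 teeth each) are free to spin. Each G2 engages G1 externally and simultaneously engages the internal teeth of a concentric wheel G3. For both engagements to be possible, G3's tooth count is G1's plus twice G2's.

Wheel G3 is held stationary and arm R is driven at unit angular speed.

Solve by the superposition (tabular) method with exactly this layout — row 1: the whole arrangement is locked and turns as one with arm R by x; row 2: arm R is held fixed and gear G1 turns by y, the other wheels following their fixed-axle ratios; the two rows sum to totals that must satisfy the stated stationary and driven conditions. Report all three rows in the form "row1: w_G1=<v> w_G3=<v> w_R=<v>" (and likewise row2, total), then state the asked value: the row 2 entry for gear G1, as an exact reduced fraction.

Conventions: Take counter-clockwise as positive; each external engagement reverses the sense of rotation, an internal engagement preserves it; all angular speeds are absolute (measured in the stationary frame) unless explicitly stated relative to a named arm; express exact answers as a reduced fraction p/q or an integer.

recognized (axles ride arm R): planetary set, 12/15/42 teeth
row 1 — lock + rotate with arm: ω_sun = ω_ring = ω_arm = x
row 2 — arm fixed, fixed-axis ratios: sun y, ring −(12/42)·y, arm 0
boundary: total ω_ring = x − (12/42)·y = 0 and total ω_arm = x = 1  ⇒  y = 7/2, x = 1
row 2 ring = −(12/42)·7/2 = -1
totals (row 1 + row 2): sun 1 + 7/2 = 9/2, ring 1 + (-1) = 0, arm 1 + 0 = 1
asked cell (row2, sun) = 7/2

row1: w_G1=1 w_G3=1 w_R=1
row2: w_G1=7/2 w_G3=-1 w_R=0
total: w_G1=9/2 w_G3=0 w_R=1
asked value: 7/2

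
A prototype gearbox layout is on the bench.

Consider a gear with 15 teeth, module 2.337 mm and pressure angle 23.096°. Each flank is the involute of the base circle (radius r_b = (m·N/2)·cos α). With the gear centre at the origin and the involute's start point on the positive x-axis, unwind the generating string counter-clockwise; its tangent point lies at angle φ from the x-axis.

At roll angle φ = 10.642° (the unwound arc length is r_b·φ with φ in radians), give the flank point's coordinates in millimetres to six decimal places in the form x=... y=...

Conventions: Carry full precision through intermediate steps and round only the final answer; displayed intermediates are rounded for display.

x=16.398362 y=0.034318

class = single-mesh tooth geometry [base-circle involute, m = 2.337, 15T]
pitch radius r_p = m·N/2 = 2.337·15/2 = 17.527500
base radius r_b = r_p·cos α = 17.527500·cos 23.096° = 16.122651
roll angle φ = 10.642° = 0.18573794 rad
x = r_b·(cos φ + φ·sin φ) = 16.398362
y = r_b·(sin φ − φ·cos φ) = 0.034318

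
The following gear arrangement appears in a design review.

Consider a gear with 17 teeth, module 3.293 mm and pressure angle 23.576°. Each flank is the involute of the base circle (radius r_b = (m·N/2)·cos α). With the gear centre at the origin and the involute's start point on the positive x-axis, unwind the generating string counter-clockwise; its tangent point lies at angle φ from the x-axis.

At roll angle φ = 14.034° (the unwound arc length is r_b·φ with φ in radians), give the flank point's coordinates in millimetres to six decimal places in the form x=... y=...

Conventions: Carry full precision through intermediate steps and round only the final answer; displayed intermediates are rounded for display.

topology: single-mesh involute geometry — m = 3.293, N = 17
pitch radius r_p = m·N/2 = 3.293·17/2 = 27.990500
base radius r_b = r_p·cos α = 27.990500·cos 23.576° = 25.654143
roll angle φ = 14.034° = 0.24493951 rad
x = r_b·(cos φ + φ·sin φ) = 26.412203
y = r_b·(sin φ − φ·cos φ) = 0.124912

x=26.412203 y=0.124912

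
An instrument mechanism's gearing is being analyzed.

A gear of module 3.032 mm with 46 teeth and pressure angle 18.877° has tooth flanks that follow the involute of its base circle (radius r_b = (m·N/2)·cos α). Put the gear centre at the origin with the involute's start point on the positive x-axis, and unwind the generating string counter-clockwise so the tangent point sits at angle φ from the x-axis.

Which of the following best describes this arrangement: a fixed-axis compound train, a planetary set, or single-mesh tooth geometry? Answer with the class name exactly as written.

recognized (one wheel, involute flank): single-mesh tooth geometry, m = 3.032, N = 46
classification: single-mesh tooth geometry

single-mesh tooth geometry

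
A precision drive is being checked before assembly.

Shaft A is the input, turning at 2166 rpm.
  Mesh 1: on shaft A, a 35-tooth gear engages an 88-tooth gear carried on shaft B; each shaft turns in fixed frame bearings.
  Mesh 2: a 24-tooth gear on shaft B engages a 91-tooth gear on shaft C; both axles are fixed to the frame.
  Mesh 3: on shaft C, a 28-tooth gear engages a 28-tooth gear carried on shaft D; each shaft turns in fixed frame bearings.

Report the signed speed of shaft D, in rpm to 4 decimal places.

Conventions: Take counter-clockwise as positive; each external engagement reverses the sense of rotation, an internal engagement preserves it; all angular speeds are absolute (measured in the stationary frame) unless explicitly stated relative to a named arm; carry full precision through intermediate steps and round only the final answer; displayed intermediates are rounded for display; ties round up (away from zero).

topology: fixed-axis compound train — 3 meshes, A→D
mesh 1 [35T→88T]: ω = 2166.0000×35/88 = 861.4773 rpm, sense flips to −
mesh 2 [24T→91T]: ω = 861.4773×24/91 = 227.2028 rpm, sense flips to +
mesh 3 [28T→28T]: ω = 227.2028×28/28 = 227.2028 rpm, sense flips to −
signed output speed = -227.2028 rpm

-227.2028 rpm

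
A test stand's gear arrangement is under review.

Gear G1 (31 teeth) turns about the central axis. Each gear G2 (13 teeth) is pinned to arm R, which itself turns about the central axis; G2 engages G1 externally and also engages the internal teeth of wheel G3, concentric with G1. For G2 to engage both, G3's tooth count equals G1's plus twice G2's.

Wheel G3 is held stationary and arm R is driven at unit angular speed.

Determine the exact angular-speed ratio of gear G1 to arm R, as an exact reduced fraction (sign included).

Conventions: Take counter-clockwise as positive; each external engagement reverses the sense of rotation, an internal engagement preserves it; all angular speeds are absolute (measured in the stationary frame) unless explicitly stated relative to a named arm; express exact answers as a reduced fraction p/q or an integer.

88/31

topology: planetary set — G1 31T / G2 13T / G3 57T, arm = carrier (Willis)
ring teeth: 31 + 2·13 = 57
31(ω_sun−ω_arm) = −57(ω_ring−ω_arm),  ω_ring = 0, ω_arm = 1
ω_sun = 1 − (57/31)(0−1) = 88/31
ω_out/ω_in = 88/31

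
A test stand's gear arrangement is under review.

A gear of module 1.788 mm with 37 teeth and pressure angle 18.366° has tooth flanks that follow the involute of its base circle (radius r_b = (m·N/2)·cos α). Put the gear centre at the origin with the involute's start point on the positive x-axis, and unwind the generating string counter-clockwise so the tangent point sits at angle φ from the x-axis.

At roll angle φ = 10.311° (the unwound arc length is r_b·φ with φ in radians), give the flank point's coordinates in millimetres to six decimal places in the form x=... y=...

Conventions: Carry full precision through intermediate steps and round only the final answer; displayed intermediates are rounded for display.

x=31.897350 y=0.060791

recognized (one wheel, involute flank): single-mesh tooth geometry, m = 1.788, N = 37
pitch radius r_p = m·N/2 = 1.788·37/2 = 33.078000
base radius r_b = r_p·cos α = 33.078000·cos 18.366° = 31.393111
roll angle φ = 10.311° = 0.17996090 rad
x = r_b·(cos φ + φ·sin φ) = 31.897350
y = r_b·(sin φ − φ·cos φ) = 0.060791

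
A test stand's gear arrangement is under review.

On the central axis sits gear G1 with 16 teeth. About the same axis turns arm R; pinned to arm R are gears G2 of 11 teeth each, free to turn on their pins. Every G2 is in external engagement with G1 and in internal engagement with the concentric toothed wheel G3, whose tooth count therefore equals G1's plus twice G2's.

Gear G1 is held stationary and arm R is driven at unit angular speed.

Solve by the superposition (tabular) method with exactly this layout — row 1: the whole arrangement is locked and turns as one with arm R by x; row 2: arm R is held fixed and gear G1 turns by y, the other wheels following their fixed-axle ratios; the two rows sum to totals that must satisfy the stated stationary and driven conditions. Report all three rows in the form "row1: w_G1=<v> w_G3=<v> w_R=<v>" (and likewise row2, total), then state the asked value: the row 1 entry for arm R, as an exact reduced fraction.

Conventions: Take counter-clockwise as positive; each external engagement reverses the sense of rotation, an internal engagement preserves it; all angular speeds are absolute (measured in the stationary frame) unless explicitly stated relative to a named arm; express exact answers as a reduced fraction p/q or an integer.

row1: w_G1=1 w_G3=1 w_R=1
row2: w_G1=-1 w_G3=8/19 w_R=0
total: w_G1=0 w_G3=27/19 w_R=1
asked value: 1

planetary set (16T centre, 11T on arm, 38T internal) — Willis relation
row 1 — lock + rotate with arm: ω_sun = ω_ring = ω_arm = x
row 2 — arm fixed, fixed-axis ratios: sun y, ring −(16/38)·y, arm 0
boundary: total ω_sun = x + y = 0 and total ω_arm = x = 1  ⇒  y = -1, x = 1
row 2 ring = −(16/38)·(-1) = 8/19
totals (row 1 + row 2): sun 1 + (-1) = 0, ring 1 + 8/19 = 27/19, arm 1 + 0 = 1
asked cell (row1, arm) = 1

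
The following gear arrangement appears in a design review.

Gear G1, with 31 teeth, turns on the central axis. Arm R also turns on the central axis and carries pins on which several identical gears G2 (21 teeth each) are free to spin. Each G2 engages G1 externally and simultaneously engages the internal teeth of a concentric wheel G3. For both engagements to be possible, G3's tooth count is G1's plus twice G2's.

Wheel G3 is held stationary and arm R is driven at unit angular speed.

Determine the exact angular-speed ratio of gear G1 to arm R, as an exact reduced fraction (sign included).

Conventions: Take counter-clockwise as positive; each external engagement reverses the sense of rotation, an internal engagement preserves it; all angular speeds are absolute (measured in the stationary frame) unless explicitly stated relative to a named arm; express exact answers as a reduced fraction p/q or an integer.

recognized (axles ride arm R): planetary set, 31/21/73 teeth
ring teeth: 31 + 2·21 = 73
31(ω_sun−ω_arm) = −73(ω_ring−ω_arm),  ω_ring = 0, ω_arm = 1
ω_sun = 1 − (73/31)(0−1) = 104/31
ω_out/ω_in = 104/31

104/31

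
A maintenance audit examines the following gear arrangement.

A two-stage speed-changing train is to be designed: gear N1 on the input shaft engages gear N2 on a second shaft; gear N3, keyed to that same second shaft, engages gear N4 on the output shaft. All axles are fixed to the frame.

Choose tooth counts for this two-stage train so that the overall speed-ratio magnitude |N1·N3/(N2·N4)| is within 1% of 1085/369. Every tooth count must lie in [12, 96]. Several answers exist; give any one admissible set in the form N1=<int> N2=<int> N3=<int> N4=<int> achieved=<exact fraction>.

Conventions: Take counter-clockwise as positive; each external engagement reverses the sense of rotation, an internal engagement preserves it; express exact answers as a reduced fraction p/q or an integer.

2-stage fixed-axis compound train for ratio 1085/369
target = 1085/369 in lowest terms: an exact hit needs N1·N3 = k·1085 and N2·N4 = k·369 for one integer k, every count in [12, 96]; additionally prefer no 1:1 stage (N1 ≠ N2, N3 ≠ N4)
k = 1: no 1:1-free in-range split of k·1085 and k·369 into factor pairs; take k = 2
k = 2: N1·N3 = 2170 = 31·70, N2·N4 = 738 = 18·41
achieved = 31·70/(18·41) = 1085/369; |achieved − target| = 0 ≤ 217/7380 ✓

N1=31 N2=18 N3=70 N4=41 achieved=1085/369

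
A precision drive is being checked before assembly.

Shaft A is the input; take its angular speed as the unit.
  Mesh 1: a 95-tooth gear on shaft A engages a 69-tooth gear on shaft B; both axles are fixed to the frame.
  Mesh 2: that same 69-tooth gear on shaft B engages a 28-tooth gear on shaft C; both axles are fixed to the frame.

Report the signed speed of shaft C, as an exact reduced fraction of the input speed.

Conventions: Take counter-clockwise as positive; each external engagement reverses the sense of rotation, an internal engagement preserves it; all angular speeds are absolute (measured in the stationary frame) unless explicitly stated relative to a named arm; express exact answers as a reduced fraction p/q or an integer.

2-mesh fixed-axis compound train (all bearings frame-fixed)
mesh 1 [95T→69T]: |ω|/ω_in = 1×95/69 = 95/69, sense flips to −
mesh 2 [69T→28T]: |ω|/ω_in = (95/69)×69/28 = 95/28, sense flips to +
signed output speed (× input speed) = 95/28

95/28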